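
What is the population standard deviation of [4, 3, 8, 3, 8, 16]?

4.5461

Step 1: Compute the mean: 7
Step 2: Sum of squared deviations from the mean: 124
Step 3: Population variance = 124 / 6 = 20.6667
Step 4: Standard deviation = sqrt(20.6667) = 4.5461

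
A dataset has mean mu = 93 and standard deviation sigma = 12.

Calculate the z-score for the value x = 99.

0.5

Step 1: Recall the z-score formula: z = (x - mu) / sigma
Step 2: Substitute values: z = (99 - 93) / 12
Step 3: z = 6 / 12 = 0.5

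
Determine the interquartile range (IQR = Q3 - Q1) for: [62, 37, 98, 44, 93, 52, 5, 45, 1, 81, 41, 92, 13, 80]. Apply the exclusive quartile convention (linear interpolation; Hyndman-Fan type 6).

52.75

Step 1: Sort the data: [1, 5, 13, 37, 41, 44, 45, 52, 62, 80, 81, 92, 93, 98]
Step 2: n = 14
Step 3: Using the exclusive quartile method:
  Q1 = 31
  Q2 (median) = 48.5
  Q3 = 83.75
  IQR = Q3 - Q1 = 83.75 - 31 = 52.75
Step 4: IQR = 52.75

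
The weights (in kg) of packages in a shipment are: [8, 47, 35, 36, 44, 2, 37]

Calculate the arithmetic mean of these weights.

29.8571

Step 1: Sum all values: 8 + 47 + 35 + 36 + 44 + 2 + 37 = 209
Step 2: Count the number of values: n = 7
Step 3: Mean = sum / n = 209 / 7 = 29.8571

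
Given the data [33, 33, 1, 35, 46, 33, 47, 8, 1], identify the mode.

33

Step 1: Count the frequency of each value:
  1: appears 2 time(s)
  8: appears 1 time(s)
  33: appears 3 time(s)
  35: appears 1 time(s)
  46: appears 1 time(s)
  47: appears 1 time(s)
Step 2: The value 33 appears most frequently (3 times).
Step 3: Mode = 33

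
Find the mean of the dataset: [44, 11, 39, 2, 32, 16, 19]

23.2857

Step 1: Sum all values: 44 + 11 + 39 + 2 + 32 + 16 + 19 = 163
Step 2: Count the number of values: n = 7
Step 3: Mean = sum / n = 163 / 7 = 23.2857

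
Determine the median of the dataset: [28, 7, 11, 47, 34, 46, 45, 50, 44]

44

Step 1: Sort the data in ascending order: [7, 11, 28, 34, 44, 45, 46, 47, 50]
Step 2: The number of values is n = 9.
Step 3: Since n is odd, the median is the middle value at position 5: 44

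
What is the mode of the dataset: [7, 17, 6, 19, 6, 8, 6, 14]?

6

Step 1: Count the frequency of each value:
  6: appears 3 time(s)
  7: appears 1 time(s)
  8: appears 1 time(s)
  14: appears 1 time(s)
  17: appears 1 time(s)
  19: appears 1 time(s)
Step 2: The value 6 appears most frequently (3 times).
Step 3: Mode = 6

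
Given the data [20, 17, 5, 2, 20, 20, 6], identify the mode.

20

Step 1: Count the frequency of each value:
  2: appears 1 time(s)
  5: appears 1 time(s)
  6: appears 1 time(s)
  17: appears 1 time(s)
  20: appears 3 time(s)
Step 2: The value 20 appears most frequently (3 times).
Step 3: Mode = 20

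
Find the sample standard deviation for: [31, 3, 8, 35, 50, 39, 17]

17.2475

Step 1: Compute the mean: 26.1429
Step 2: Sum of squared deviations from the mean: 1784.8571
Step 3: Sample variance = 1784.8571 / 6 = 297.4762
Step 4: Standard deviation = sqrt(297.4762) = 17.2475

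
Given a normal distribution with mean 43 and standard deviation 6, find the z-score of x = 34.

-1.5

Step 1: Recall the z-score formula: z = (x - mu) / sigma
Step 2: Substitute values: z = (34 - 43) / 6
Step 3: z = -9 / 6 = -1.5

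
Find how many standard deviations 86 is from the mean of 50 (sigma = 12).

3

Step 1: Recall the z-score formula: z = (x - mu) / sigma
Step 2: Substitute values: z = (86 - 50) / 12
Step 3: z = 36 / 12 = 3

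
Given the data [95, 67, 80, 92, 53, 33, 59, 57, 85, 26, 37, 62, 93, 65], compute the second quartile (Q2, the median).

63.5

Step 1: Sort the data: [26, 33, 37, 53, 57, 59, 62, 65, 67, 80, 85, 92, 93, 95]
Step 2: n = 14
Step 3: Q2 is the median. Since n is even, it is the average of the values at positions 7 and 8:
  Q2 = (62 + 65) / 2 = 63.5
Step 4: Q2 = 63.5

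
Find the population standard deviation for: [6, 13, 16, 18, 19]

4.6733

Step 1: Compute the mean: 14.4
Step 2: Sum of squared deviations from the mean: 109.2
Step 3: Population variance = 109.2 / 5 = 21.84
Step 4: Standard deviation = sqrt(21.84) = 4.6733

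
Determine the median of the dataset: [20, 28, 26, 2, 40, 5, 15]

20

Step 1: Sort the data in ascending order: [2, 5, 15, 20, 26, 28, 40]
Step 2: The number of values is n = 7.
Step 3: Since n is odd, the median is the middle value at position 4: 20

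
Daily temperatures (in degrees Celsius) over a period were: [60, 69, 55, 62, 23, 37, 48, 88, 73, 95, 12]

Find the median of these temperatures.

60

Step 1: Sort the data in ascending order: [12, 23, 37, 48, 55, 60, 62, 69, 73, 88, 95]
Step 2: The number of values is n = 11.
Step 3: Since n is odd, the median is the middle value at position 6: 60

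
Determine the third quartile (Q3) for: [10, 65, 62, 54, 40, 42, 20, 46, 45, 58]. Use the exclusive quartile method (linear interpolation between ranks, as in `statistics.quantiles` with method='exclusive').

59

Step 1: Sort the data: [10, 20, 40, 42, 45, 46, 54, 58, 62, 65]
Step 2: n = 10
Step 3: Using the exclusive quartile method:
  Q1 = 35
  Q2 (median) = 45.5
  Q3 = 59
  IQR = Q3 - Q1 = 59 - 35 = 24
Step 4: Q3 = 59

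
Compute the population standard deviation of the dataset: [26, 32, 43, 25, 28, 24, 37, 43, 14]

8.9911

Step 1: Compute the mean: 30.2222
Step 2: Sum of squared deviations from the mean: 727.5556
Step 3: Population variance = 727.5556 / 9 = 80.8395
Step 4: Standard deviation = sqrt(80.8395) = 8.9911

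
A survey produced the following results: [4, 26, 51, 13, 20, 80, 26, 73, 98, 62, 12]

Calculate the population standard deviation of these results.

30.4544

Step 1: Compute the mean: 42.2727
Step 2: Sum of squared deviations from the mean: 10202.1818
Step 3: Population variance = 10202.1818 / 11 = 927.4711
Step 4: Standard deviation = sqrt(927.4711) = 30.4544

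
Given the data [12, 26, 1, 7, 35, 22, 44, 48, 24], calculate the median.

24

Step 1: Sort the data in ascending order: [1, 7, 12, 22, 24, 26, 35, 44, 48]
Step 2: The number of values is n = 9.
Step 3: Since n is odd, the median is the middle value at position 5: 24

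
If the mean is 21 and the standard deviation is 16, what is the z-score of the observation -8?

-1.8125

Step 1: Recall the z-score formula: z = (x - mu) / sigma
Step 2: Substitute values: z = (-8 - 21) / 16
Step 3: z = -29 / 16 = -1.8125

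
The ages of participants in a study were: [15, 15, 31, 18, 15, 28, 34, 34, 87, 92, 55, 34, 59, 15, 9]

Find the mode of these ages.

15

Step 1: Count the frequency of each value:
  9: appears 1 time(s)
  15: appears 4 time(s)
  18: appears 1 time(s)
  28: appears 1 time(s)
  31: appears 1 time(s)
  34: appears 3 time(s)
  55: appears 1 time(s)
  59: appears 1 time(s)
  87: appears 1 time(s)
  92: appears 1 time(s)
Step 2: The value 15 appears most frequently (4 times).
Step 3: Mode = 15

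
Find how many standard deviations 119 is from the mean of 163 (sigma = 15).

-2.9333

Step 1: Recall the z-score formula: z = (x - mu) / sigma
Step 2: Substitute values: z = (119 - 163) / 15
Step 3: z = -44 / 15 = -2.9333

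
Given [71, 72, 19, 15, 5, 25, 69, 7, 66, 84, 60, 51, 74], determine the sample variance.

831.7692

Step 1: Compute the mean: (71 + 72 + 19 + 15 + 5 + 25 + 69 + 7 + 66 + 84 + 60 + 51 + 74) / 13 = 47.5385
Step 2: Compute squared deviations from the mean:
  (71 - 47.5385)^2 = 550.4438
  (72 - 47.5385)^2 = 598.3669
  (19 - 47.5385)^2 = 814.4438
  (15 - 47.5385)^2 = 1058.7515
  (5 - 47.5385)^2 = 1809.5207
  (25 - 47.5385)^2 = 507.9822
  (69 - 47.5385)^2 = 460.5976
  (7 - 47.5385)^2 = 1643.3669
  (66 - 47.5385)^2 = 340.8284
  (84 - 47.5385)^2 = 1329.4438
  (60 - 47.5385)^2 = 155.2899
  (51 - 47.5385)^2 = 11.9822
  (74 - 47.5385)^2 = 700.213
Step 3: Sum of squared deviations = 9981.2308
Step 4: Sample variance = 9981.2308 / 12 = 831.7692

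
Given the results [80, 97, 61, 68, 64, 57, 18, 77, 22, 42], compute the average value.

58.6

Step 1: Sum all values: 80 + 97 + 61 + 68 + 64 + 57 + 18 + 77 + 22 + 42 = 586
Step 2: Count the number of values: n = 10
Step 3: Mean = sum / n = 586 / 10 = 58.6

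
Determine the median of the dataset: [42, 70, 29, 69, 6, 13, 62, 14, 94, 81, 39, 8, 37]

39

Step 1: Sort the data in ascending order: [6, 8, 13, 14, 29, 37, 39, 42, 62, 69, 70, 81, 94]
Step 2: The number of values is n = 13.
Step 3: Since n is odd, the median is the middle value at position 7: 39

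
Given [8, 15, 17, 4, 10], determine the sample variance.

27.7

Step 1: Compute the mean: (8 + 15 + 17 + 4 + 10) / 5 = 10.8
Step 2: Compute squared deviations from the mean:
  (8 - 10.8)^2 = 7.84
  (15 - 10.8)^2 = 17.64
  (17 - 10.8)^2 = 38.44
  (4 - 10.8)^2 = 46.24
  (10 - 10.8)^2 = 0.64
Step 3: Sum of squared deviations = 110.8
Step 4: Sample variance = 110.8 / 4 = 27.7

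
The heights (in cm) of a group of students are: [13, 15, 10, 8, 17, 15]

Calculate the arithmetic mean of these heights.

13

Step 1: Sum all values: 13 + 15 + 10 + 8 + 17 + 15 = 78
Step 2: Count the number of values: n = 6
Step 3: Mean = sum / n = 78 / 6 = 13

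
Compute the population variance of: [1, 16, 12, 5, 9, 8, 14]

23.3469

Step 1: Compute the mean: (1 + 16 + 12 + 5 + 9 + 8 + 14) / 7 = 9.2857
Step 2: Compute squared deviations from the mean:
  (1 - 9.2857)^2 = 68.6531
  (16 - 9.2857)^2 = 45.0816
  (12 - 9.2857)^2 = 7.3673
  (5 - 9.2857)^2 = 18.3673
  (9 - 9.2857)^2 = 0.0816
  (8 - 9.2857)^2 = 1.6531
  (14 - 9.2857)^2 = 22.2245
Step 3: Sum of squared deviations = 163.4286
Step 4: Population variance = 163.4286 / 7 = 23.3469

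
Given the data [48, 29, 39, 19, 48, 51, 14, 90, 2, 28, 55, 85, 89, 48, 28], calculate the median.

48

Step 1: Sort the data in ascending order: [2, 14, 19, 28, 28, 29, 39, 48, 48, 48, 51, 55, 85, 89, 90]
Step 2: The number of values is n = 15.
Step 3: Since n is odd, the median is the middle value at position 8: 48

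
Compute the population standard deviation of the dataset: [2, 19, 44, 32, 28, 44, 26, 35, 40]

12.6754

Step 1: Compute the mean: 30
Step 2: Sum of squared deviations from the mean: 1446
Step 3: Population variance = 1446 / 9 = 160.6667
Step 4: Standard deviation = sqrt(160.6667) = 12.6754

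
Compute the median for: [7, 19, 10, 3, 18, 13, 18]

13

Step 1: Sort the data in ascending order: [3, 7, 10, 13, 18, 18, 19]
Step 2: The number of values is n = 7.
Step 3: Since n is odd, the median is the middle value at position 4: 13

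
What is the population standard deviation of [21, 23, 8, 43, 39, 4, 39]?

14.4688

Step 1: Compute the mean: 25.2857
Step 2: Sum of squared deviations from the mean: 1465.4286
Step 3: Population variance = 1465.4286 / 7 = 209.3469
Step 4: Standard deviation = sqrt(209.3469) = 14.4688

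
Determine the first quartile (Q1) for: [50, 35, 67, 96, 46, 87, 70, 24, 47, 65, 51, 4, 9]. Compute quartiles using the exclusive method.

29.5

Step 1: Sort the data: [4, 9, 24, 35, 46, 47, 50, 51, 65, 67, 70, 87, 96]
Step 2: n = 13
Step 3: Using the exclusive quartile method:
  Q1 = 29.5
  Q2 (median) = 50
  Q3 = 68.5
  IQR = Q3 - Q1 = 68.5 - 29.5 = 39
Step 4: Q1 = 29.5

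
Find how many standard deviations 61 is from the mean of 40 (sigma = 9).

2.3333

Step 1: Recall the z-score formula: z = (x - mu) / sigma
Step 2: Substitute values: z = (61 - 40) / 9
Step 3: z = 21 / 9 = 2.3333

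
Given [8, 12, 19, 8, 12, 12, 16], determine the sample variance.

15.9524

Step 1: Compute the mean: (8 + 12 + 19 + 8 + 12 + 12 + 16) / 7 = 12.4286
Step 2: Compute squared deviations from the mean:
  (8 - 12.4286)^2 = 19.6122
  (12 - 12.4286)^2 = 0.1837
  (19 - 12.4286)^2 = 43.1837
  (8 - 12.4286)^2 = 19.6122
  (12 - 12.4286)^2 = 0.1837
  (12 - 12.4286)^2 = 0.1837
  (16 - 12.4286)^2 = 12.7551
Step 3: Sum of squared deviations = 95.7143
Step 4: Sample variance = 95.7143 / 6 = 15.9524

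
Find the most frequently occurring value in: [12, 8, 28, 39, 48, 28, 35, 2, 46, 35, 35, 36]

35

Step 1: Count the frequency of each value:
  2: appears 1 time(s)
  8: appears 1 time(s)
  12: appears 1 time(s)
  28: appears 2 time(s)
  35: appears 3 time(s)
  36: appears 1 time(s)
  39: appears 1 time(s)
  46: appears 1 time(s)
  48: appears 1 time(s)
Step 2: The value 35 appears most frequently (3 times).
Step 3: Mode = 35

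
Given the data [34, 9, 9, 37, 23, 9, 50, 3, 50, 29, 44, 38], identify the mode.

9

Step 1: Count the frequency of each value:
  3: appears 1 time(s)
  9: appears 3 time(s)
  23: appears 1 time(s)
  29: appears 1 time(s)
  34: appears 1 time(s)
  37: appears 1 time(s)
  38: appears 1 time(s)
  44: appears 1 time(s)
  50: appears 2 time(s)
Step 2: The value 9 appears most frequently (3 times).
Step 3: Mode = 9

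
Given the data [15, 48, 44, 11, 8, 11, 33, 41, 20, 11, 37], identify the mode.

11

Step 1: Count the frequency of each value:
  8: appears 1 time(s)
  11: appears 3 time(s)
  15: appears 1 time(s)
  20: appears 1 time(s)
  33: appears 1 time(s)
  37: appears 1 time(s)
  41: appears 1 time(s)
  44: appears 1 time(s)
  48: appears 1 time(s)
Step 2: The value 11 appears most frequently (3 times).
Step 3: Mode = 11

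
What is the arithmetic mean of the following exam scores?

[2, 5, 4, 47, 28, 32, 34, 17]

21.125

Step 1: Sum all values: 2 + 5 + 4 + 47 + 28 + 32 + 34 + 17 = 169
Step 2: Count the number of values: n = 8
Step 3: Mean = sum / n = 169 / 8 = 21.125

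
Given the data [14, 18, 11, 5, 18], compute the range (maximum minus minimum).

13

Step 1: Identify the maximum value: max = 18
Step 2: Identify the minimum value: min = 5
Step 3: Range = max - min = 18 - 5 = 13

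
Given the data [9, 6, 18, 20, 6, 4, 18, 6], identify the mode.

6

Step 1: Count the frequency of each value:
  4: appears 1 time(s)
  6: appears 3 time(s)
  9: appears 1 time(s)
  18: appears 2 time(s)
  20: appears 1 time(s)
Step 2: The value 6 appears most frequently (3 times).
Step 3: Mode = 6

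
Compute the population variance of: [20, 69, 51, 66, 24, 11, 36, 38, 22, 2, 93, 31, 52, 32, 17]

564.24

Step 1: Compute the mean: (20 + 69 + 51 + 66 + 24 + 11 + 36 + 38 + 22 + 2 + 93 + 31 + 52 + 32 + 17) / 15 = 37.6
Step 2: Compute squared deviations from the mean:
  (20 - 37.6)^2 = 309.76
  (69 - 37.6)^2 = 985.96
  (51 - 37.6)^2 = 179.56
  (66 - 37.6)^2 = 806.56
  (24 - 37.6)^2 = 184.96
  (11 - 37.6)^2 = 707.56
  (36 - 37.6)^2 = 2.56
  (38 - 37.6)^2 = 0.16
  (22 - 37.6)^2 = 243.36
  (2 - 37.6)^2 = 1267.36
  (93 - 37.6)^2 = 3069.16
  (31 - 37.6)^2 = 43.56
  (52 - 37.6)^2 = 207.36
  (32 - 37.6)^2 = 31.36
  (17 - 37.6)^2 = 424.36
Step 3: Sum of squared deviations = 8463.6
Step 4: Population variance = 8463.6 / 15 = 564.24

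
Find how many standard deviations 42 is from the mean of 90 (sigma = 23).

-2.087

Step 1: Recall the z-score formula: z = (x - mu) / sigma
Step 2: Substitute values: z = (42 - 90) / 23
Step 3: z = -48 / 23 = -2.087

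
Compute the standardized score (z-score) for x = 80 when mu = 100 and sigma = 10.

-2

Step 1: Recall the z-score formula: z = (x - mu) / sigma
Step 2: Substitute values: z = (80 - 100) / 10
Step 3: z = -20 / 10 = -2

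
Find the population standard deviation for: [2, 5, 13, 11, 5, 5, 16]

4.7937

Step 1: Compute the mean: 8.1429
Step 2: Sum of squared deviations from the mean: 160.8571
Step 3: Population variance = 160.8571 / 7 = 22.9796
Step 4: Standard deviation = sqrt(22.9796) = 4.7937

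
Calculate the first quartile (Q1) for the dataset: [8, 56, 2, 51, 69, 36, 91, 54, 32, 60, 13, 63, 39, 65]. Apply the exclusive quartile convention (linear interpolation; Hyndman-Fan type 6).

27.25

Step 1: Sort the data: [2, 8, 13, 32, 36, 39, 51, 54, 56, 60, 63, 65, 69, 91]
Step 2: n = 14
Step 3: Using the exclusive quartile method:
  Q1 = 27.25
  Q2 (median) = 52.5
  Q3 = 63.5
  IQR = Q3 - Q1 = 63.5 - 27.25 = 36.25
Step 4: Q1 = 27.25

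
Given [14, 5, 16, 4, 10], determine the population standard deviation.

4.7497

Step 1: Compute the mean: 9.8
Step 2: Sum of squared deviations from the mean: 112.8
Step 3: Population variance = 112.8 / 5 = 22.56
Step 4: Standard deviation = sqrt(22.56) = 4.7497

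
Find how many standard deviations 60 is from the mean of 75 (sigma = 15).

-1

Step 1: Recall the z-score formula: z = (x - mu) / sigma
Step 2: Substitute values: z = (60 - 75) / 15
Step 3: z = -15 / 15 = -1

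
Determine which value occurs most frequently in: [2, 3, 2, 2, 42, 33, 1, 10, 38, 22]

2

Step 1: Count the frequency of each value:
  1: appears 1 time(s)
  2: appears 3 time(s)
  3: appears 1 time(s)
  10: appears 1 time(s)
  22: appears 1 time(s)
  33: appears 1 time(s)
  38: appears 1 time(s)
  42: appears 1 time(s)
Step 2: The value 2 appears most frequently (3 times).
Step 3: Mode = 2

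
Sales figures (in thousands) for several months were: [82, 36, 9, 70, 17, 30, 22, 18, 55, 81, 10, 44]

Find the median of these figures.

33

Step 1: Sort the data in ascending order: [9, 10, 17, 18, 22, 30, 36, 44, 55, 70, 81, 82]
Step 2: The number of values is n = 12.
Step 3: Since n is even, the median is the average of positions 6 and 7:
  Median = (30 + 36) / 2 = 33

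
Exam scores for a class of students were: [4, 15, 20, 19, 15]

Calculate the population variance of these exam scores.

32.24

Step 1: Compute the mean: (4 + 15 + 20 + 19 + 15) / 5 = 14.6
Step 2: Compute squared deviations from the mean:
  (4 - 14.6)^2 = 112.36
  (15 - 14.6)^2 = 0.16
  (20 - 14.6)^2 = 29.16
  (19 - 14.6)^2 = 19.36
  (15 - 14.6)^2 = 0.16
Step 3: Sum of squared deviations = 161.2
Step 4: Population variance = 161.2 / 5 = 32.24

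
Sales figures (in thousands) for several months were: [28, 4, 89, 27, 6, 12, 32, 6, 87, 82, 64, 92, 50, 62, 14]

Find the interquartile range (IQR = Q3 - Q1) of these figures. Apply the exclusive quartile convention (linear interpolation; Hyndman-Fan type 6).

70

Step 1: Sort the data: [4, 6, 6, 12, 14, 27, 28, 32, 50, 62, 64, 82, 87, 89, 92]
Step 2: n = 15
Step 3: Using the exclusive quartile method:
  Q1 = 12
  Q2 (median) = 32
  Q3 = 82
  IQR = Q3 - Q1 = 82 - 12 = 70
Step 4: IQR = 70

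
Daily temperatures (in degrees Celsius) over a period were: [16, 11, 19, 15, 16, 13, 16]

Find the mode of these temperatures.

16

Step 1: Count the frequency of each value:
  11: appears 1 time(s)
  13: appears 1 time(s)
  15: appears 1 time(s)
  16: appears 3 time(s)
  19: appears 1 time(s)
Step 2: The value 16 appears most frequently (3 times).
Step 3: Mode = 16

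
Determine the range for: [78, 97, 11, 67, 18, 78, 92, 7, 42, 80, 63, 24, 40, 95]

90

Step 1: Identify the maximum value: max = 97
Step 2: Identify the minimum value: min = 7
Step 3: Range = max - min = 97 - 7 = 90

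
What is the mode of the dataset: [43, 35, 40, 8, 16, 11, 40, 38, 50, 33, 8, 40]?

40

Step 1: Count the frequency of each value:
  8: appears 2 time(s)
  11: appears 1 time(s)
  16: appears 1 time(s)
  33: appears 1 time(s)
  35: appears 1 time(s)
  38: appears 1 time(s)
  40: appears 3 time(s)
  43: appears 1 time(s)
  50: appears 1 time(s)
Step 2: The value 40 appears most frequently (3 times).
Step 3: Mode = 40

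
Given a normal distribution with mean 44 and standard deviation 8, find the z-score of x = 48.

0.5

Step 1: Recall the z-score formula: z = (x - mu) / sigma
Step 2: Substitute values: z = (48 - 44) / 8
Step 3: z = 4 / 8 = 0.5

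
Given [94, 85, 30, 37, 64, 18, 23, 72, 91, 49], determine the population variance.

744.81

Step 1: Compute the mean: (94 + 85 + 30 + 37 + 64 + 18 + 23 + 72 + 91 + 49) / 10 = 56.3
Step 2: Compute squared deviations from the mean:
  (94 - 56.3)^2 = 1421.29
  (85 - 56.3)^2 = 823.69
  (30 - 56.3)^2 = 691.69
  (37 - 56.3)^2 = 372.49
  (64 - 56.3)^2 = 59.29
  (18 - 56.3)^2 = 1466.89
  (23 - 56.3)^2 = 1108.89
  (72 - 56.3)^2 = 246.49
  (91 - 56.3)^2 = 1204.09
  (49 - 56.3)^2 = 53.29
Step 3: Sum of squared deviations = 7448.1
Step 4: Population variance = 7448.1 / 10 = 744.81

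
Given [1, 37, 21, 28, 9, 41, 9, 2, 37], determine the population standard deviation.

14.9377

Step 1: Compute the mean: 20.5556
Step 2: Sum of squared deviations from the mean: 2008.2222
Step 3: Population variance = 2008.2222 / 9 = 223.1358
Step 4: Standard deviation = sqrt(223.1358) = 14.9377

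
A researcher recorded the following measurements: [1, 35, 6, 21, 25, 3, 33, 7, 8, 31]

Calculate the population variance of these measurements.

161

Step 1: Compute the mean: (1 + 35 + 6 + 21 + 25 + 3 + 33 + 7 + 8 + 31) / 10 = 17
Step 2: Compute squared deviations from the mean:
  (1 - 17)^2 = 256
  (35 - 17)^2 = 324
  (6 - 17)^2 = 121
  (21 - 17)^2 = 16
  (25 - 17)^2 = 64
  (3 - 17)^2 = 196
  (33 - 17)^2 = 256
  (7 - 17)^2 = 100
  (8 - 17)^2 = 81
  (31 - 17)^2 = 196
Step 3: Sum of squared deviations = 1610
Step 4: Population variance = 1610 / 10 = 161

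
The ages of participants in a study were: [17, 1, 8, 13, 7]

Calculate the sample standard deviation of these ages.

6.0992

Step 1: Compute the mean: 9.2
Step 2: Sum of squared deviations from the mean: 148.8
Step 3: Sample variance = 148.8 / 4 = 37.2
Step 4: Standard deviation = sqrt(37.2) = 6.0992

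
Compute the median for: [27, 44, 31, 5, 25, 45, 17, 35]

29

Step 1: Sort the data in ascending order: [5, 17, 25, 27, 31, 35, 44, 45]
Step 2: The number of values is n = 8.
Step 3: Since n is even, the median is the average of positions 4 and 5:
  Median = (27 + 31) / 2 = 29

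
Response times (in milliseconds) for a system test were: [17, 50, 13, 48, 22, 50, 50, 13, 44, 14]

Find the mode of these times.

50

Step 1: Count the frequency of each value:
  13: appears 2 time(s)
  14: appears 1 time(s)
  17: appears 1 time(s)
  22: appears 1 time(s)
  44: appears 1 time(s)
  48: appears 1 time(s)
  50: appears 3 time(s)
Step 2: The value 50 appears most frequently (3 times).
Step 3: Mode = 50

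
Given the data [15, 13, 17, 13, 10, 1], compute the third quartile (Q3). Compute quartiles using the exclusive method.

15.5

Step 1: Sort the data: [1, 10, 13, 13, 15, 17]
Step 2: n = 6
Step 3: Using the exclusive quartile method:
  Q1 = 7.75
  Q2 (median) = 13
  Q3 = 15.5
  IQR = Q3 - Q1 = 15.5 - 7.75 = 7.75
Step 4: Q3 = 15.5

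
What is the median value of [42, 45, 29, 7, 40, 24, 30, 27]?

29.5

Step 1: Sort the data in ascending order: [7, 24, 27, 29, 30, 40, 42, 45]
Step 2: The number of values is n = 8.
Step 3: Since n is even, the median is the average of positions 4 and 5:
  Median = (29 + 30) / 2 = 29.5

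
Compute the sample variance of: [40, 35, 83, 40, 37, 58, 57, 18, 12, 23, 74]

508.4545

Step 1: Compute the mean: (40 + 35 + 83 + 40 + 37 + 58 + 57 + 18 + 12 + 23 + 74) / 11 = 43.3636
Step 2: Compute squared deviations from the mean:
  (40 - 43.3636)^2 = 11.314
  (35 - 43.3636)^2 = 69.9504
  (83 - 43.3636)^2 = 1571.0413
  (40 - 43.3636)^2 = 11.314
  (37 - 43.3636)^2 = 40.4959
  (58 - 43.3636)^2 = 214.2231
  (57 - 43.3636)^2 = 185.9504
  (18 - 43.3636)^2 = 643.314
  (12 - 43.3636)^2 = 983.6777
  (23 - 43.3636)^2 = 414.6777
  (74 - 43.3636)^2 = 938.5868
Step 3: Sum of squared deviations = 5084.5455
Step 4: Sample variance = 5084.5455 / 10 = 508.4545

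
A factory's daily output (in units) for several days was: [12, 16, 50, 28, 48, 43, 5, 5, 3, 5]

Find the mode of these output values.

5

Step 1: Count the frequency of each value:
  3: appears 1 time(s)
  5: appears 3 time(s)
  12: appears 1 time(s)
  16: appears 1 time(s)
  28: appears 1 time(s)
  43: appears 1 time(s)
  48: appears 1 time(s)
  50: appears 1 time(s)
Step 2: The value 5 appears most frequently (3 times).
Step 3: Mode = 5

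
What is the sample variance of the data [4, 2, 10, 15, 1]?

35.3

Step 1: Compute the mean: (4 + 2 + 10 + 15 + 1) / 5 = 6.4
Step 2: Compute squared deviations from the mean:
  (4 - 6.4)^2 = 5.76
  (2 - 6.4)^2 = 19.36
  (10 - 6.4)^2 = 12.96
  (15 - 6.4)^2 = 73.96
  (1 - 6.4)^2 = 29.16
Step 3: Sum of squared deviations = 141.2
Step 4: Sample variance = 141.2 / 4 = 35.3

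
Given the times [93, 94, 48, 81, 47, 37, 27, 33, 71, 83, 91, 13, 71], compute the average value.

60.6923

Step 1: Sum all values: 93 + 94 + 48 + 81 + 47 + 37 + 27 + 33 + 71 + 83 + 91 + 13 + 71 = 789
Step 2: Count the number of values: n = 13
Step 3: Mean = sum / n = 789 / 13 = 60.6923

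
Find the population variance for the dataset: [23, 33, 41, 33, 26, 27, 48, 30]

60.2344

Step 1: Compute the mean: (23 + 33 + 41 + 33 + 26 + 27 + 48 + 30) / 8 = 32.625
Step 2: Compute squared deviations from the mean:
  (23 - 32.625)^2 = 92.6406
  (33 - 32.625)^2 = 0.1406
  (41 - 32.625)^2 = 70.1406
  (33 - 32.625)^2 = 0.1406
  (26 - 32.625)^2 = 43.8906
  (27 - 32.625)^2 = 31.6406
  (48 - 32.625)^2 = 236.3906
  (30 - 32.625)^2 = 6.8906
Step 3: Sum of squared deviations = 481.875
Step 4: Population variance = 481.875 / 8 = 60.2344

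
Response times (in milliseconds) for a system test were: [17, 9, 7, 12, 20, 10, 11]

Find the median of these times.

11

Step 1: Sort the data in ascending order: [7, 9, 10, 11, 12, 17, 20]
Step 2: The number of values is n = 7.
Step 3: Since n is odd, the median is the middle value at position 4: 11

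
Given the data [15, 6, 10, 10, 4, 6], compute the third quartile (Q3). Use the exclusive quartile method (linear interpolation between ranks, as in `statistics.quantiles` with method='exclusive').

11.25

Step 1: Sort the data: [4, 6, 6, 10, 10, 15]
Step 2: n = 6
Step 3: Using the exclusive quartile method:
  Q1 = 5.5
  Q2 (median) = 8
  Q3 = 11.25
  IQR = Q3 - Q1 = 11.25 - 5.5 = 5.75
Step 4: Q3 = 11.25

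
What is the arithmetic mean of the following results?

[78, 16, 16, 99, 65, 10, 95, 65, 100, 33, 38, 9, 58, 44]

51.8571

Step 1: Sum all values: 78 + 16 + 16 + 99 + 65 + 10 + 95 + 65 + 100 + 33 + 38 + 9 + 58 + 44 = 726
Step 2: Count the number of values: n = 14
Step 3: Mean = sum / n = 726 / 14 = 51.8571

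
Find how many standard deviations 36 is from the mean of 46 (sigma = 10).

-1

Step 1: Recall the z-score formula: z = (x - mu) / sigma
Step 2: Substitute values: z = (36 - 46) / 10
Step 3: z = -10 / 10 = -1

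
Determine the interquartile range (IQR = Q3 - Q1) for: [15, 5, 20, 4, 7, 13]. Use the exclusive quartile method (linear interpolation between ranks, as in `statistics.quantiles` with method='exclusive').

11.5

Step 1: Sort the data: [4, 5, 7, 13, 15, 20]
Step 2: n = 6
Step 3: Using the exclusive quartile method:
  Q1 = 4.75
  Q2 (median) = 10
  Q3 = 16.25
  IQR = Q3 - Q1 = 16.25 - 4.75 = 11.5
Step 4: IQR = 11.5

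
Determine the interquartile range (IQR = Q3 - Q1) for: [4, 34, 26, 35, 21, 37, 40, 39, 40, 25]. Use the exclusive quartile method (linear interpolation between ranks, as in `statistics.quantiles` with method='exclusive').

15.25

Step 1: Sort the data: [4, 21, 25, 26, 34, 35, 37, 39, 40, 40]
Step 2: n = 10
Step 3: Using the exclusive quartile method:
  Q1 = 24
  Q2 (median) = 34.5
  Q3 = 39.25
  IQR = Q3 - Q1 = 39.25 - 24 = 15.25
Step 4: IQR = 15.25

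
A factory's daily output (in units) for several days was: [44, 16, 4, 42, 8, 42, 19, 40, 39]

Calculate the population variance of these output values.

234.8395

Step 1: Compute the mean: (44 + 16 + 4 + 42 + 8 + 42 + 19 + 40 + 39) / 9 = 28.2222
Step 2: Compute squared deviations from the mean:
  (44 - 28.2222)^2 = 248.9383
  (16 - 28.2222)^2 = 149.3827
  (4 - 28.2222)^2 = 586.716
  (42 - 28.2222)^2 = 189.8272
  (8 - 28.2222)^2 = 408.9383
  (42 - 28.2222)^2 = 189.8272
  (19 - 28.2222)^2 = 85.0494
  (40 - 28.2222)^2 = 138.716
  (39 - 28.2222)^2 = 116.1605
Step 3: Sum of squared deviations = 2113.5556
Step 4: Population variance = 2113.5556 / 9 = 234.8395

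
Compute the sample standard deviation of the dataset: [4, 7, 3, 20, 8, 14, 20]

7.1747

Step 1: Compute the mean: 10.8571
Step 2: Sum of squared deviations from the mean: 308.8571
Step 3: Sample variance = 308.8571 / 6 = 51.4762
Step 4: Standard deviation = sqrt(51.4762) = 7.1747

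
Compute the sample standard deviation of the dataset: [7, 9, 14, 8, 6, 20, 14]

5.0474

Step 1: Compute the mean: 11.1429
Step 2: Sum of squared deviations from the mean: 152.8571
Step 3: Sample variance = 152.8571 / 6 = 25.4762
Step 4: Standard deviation = sqrt(25.4762) = 5.0474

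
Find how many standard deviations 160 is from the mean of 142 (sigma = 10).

1.8

Step 1: Recall the z-score formula: z = (x - mu) / sigma
Step 2: Substitute values: z = (160 - 142) / 10
Step 3: z = 18 / 10 = 1.8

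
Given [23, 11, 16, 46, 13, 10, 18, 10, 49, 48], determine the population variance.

246.64

Step 1: Compute the mean: (23 + 11 + 16 + 46 + 13 + 10 + 18 + 10 + 49 + 48) / 10 = 24.4
Step 2: Compute squared deviations from the mean:
  (23 - 24.4)^2 = 1.96
  (11 - 24.4)^2 = 179.56
  (16 - 24.4)^2 = 70.56
  (46 - 24.4)^2 = 466.56
  (13 - 24.4)^2 = 129.96
  (10 - 24.4)^2 = 207.36
  (18 - 24.4)^2 = 40.96
  (10 - 24.4)^2 = 207.36
  (49 - 24.4)^2 = 605.16
  (48 - 24.4)^2 = 556.96
Step 3: Sum of squared deviations = 2466.4
Step 4: Population variance = 2466.4 / 10 = 246.64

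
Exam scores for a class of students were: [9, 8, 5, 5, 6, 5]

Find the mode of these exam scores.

5

Step 1: Count the frequency of each value:
  5: appears 3 time(s)
  6: appears 1 time(s)
  8: appears 1 time(s)
  9: appears 1 time(s)
Step 2: The value 5 appears most frequently (3 times).
Step 3: Mode = 5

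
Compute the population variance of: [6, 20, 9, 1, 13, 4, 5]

35.3469

Step 1: Compute the mean: (6 + 20 + 9 + 1 + 13 + 4 + 5) / 7 = 8.2857
Step 2: Compute squared deviations from the mean:
  (6 - 8.2857)^2 = 5.2245
  (20 - 8.2857)^2 = 137.2245
  (9 - 8.2857)^2 = 0.5102
  (1 - 8.2857)^2 = 53.0816
  (13 - 8.2857)^2 = 22.2245
  (4 - 8.2857)^2 = 18.3673
  (5 - 8.2857)^2 = 10.7959
Step 3: Sum of squared deviations = 247.4286
Step 4: Population variance = 247.4286 / 7 = 35.3469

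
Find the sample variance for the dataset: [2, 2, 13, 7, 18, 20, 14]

53.4762

Step 1: Compute the mean: (2 + 2 + 13 + 7 + 18 + 20 + 14) / 7 = 10.8571
Step 2: Compute squared deviations from the mean:
  (2 - 10.8571)^2 = 78.449
  (2 - 10.8571)^2 = 78.449
  (13 - 10.8571)^2 = 4.5918
  (7 - 10.8571)^2 = 14.8776
  (18 - 10.8571)^2 = 51.0204
  (20 - 10.8571)^2 = 83.5918
  (14 - 10.8571)^2 = 9.8776
Step 3: Sum of squared deviations = 320.8571
Step 4: Sample variance = 320.8571 / 6 = 53.4762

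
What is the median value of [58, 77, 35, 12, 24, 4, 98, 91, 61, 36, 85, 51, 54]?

54

Step 1: Sort the data in ascending order: [4, 12, 24, 35, 36, 51, 54, 58, 61, 77, 85, 91, 98]
Step 2: The number of values is n = 13.
Step 3: Since n is odd, the median is the middle value at position 7: 54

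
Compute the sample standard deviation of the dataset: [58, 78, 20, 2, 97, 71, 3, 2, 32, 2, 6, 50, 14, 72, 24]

32.7737

Step 1: Compute the mean: 35.4
Step 2: Sum of squared deviations from the mean: 15037.6
Step 3: Sample variance = 15037.6 / 14 = 1074.1143
Step 4: Standard deviation = sqrt(1074.1143) = 32.7737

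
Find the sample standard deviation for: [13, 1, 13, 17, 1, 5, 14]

6.644

Step 1: Compute the mean: 9.1429
Step 2: Sum of squared deviations from the mean: 264.8571
Step 3: Sample variance = 264.8571 / 6 = 44.1429
Step 4: Standard deviation = sqrt(44.1429) = 6.644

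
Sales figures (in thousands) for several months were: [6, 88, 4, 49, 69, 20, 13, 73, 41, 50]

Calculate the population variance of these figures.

798.01

Step 1: Compute the mean: (6 + 88 + 4 + 49 + 69 + 20 + 13 + 73 + 41 + 50) / 10 = 41.3
Step 2: Compute squared deviations from the mean:
  (6 - 41.3)^2 = 1246.09
  (88 - 41.3)^2 = 2180.89
  (4 - 41.3)^2 = 1391.29
  (49 - 41.3)^2 = 59.29
  (69 - 41.3)^2 = 767.29
  (20 - 41.3)^2 = 453.69
  (13 - 41.3)^2 = 800.89
  (73 - 41.3)^2 = 1004.89
  (41 - 41.3)^2 = 0.09
  (50 - 41.3)^2 = 75.69
Step 3: Sum of squared deviations = 7980.1
Step 4: Population variance = 7980.1 / 10 = 798.01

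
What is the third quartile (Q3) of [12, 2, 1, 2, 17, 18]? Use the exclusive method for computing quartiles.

17.25

Step 1: Sort the data: [1, 2, 2, 12, 17, 18]
Step 2: n = 6
Step 3: Using the exclusive quartile method:
  Q1 = 1.75
  Q2 (median) = 7
  Q3 = 17.25
  IQR = Q3 - Q1 = 17.25 - 1.75 = 15.5
Step 4: Q3 = 17.25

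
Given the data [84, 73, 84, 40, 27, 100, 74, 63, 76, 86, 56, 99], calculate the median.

75

Step 1: Sort the data in ascending order: [27, 40, 56, 63, 73, 74, 76, 84, 84, 86, 99, 100]
Step 2: The number of values is n = 12.
Step 3: Since n is even, the median is the average of positions 6 and 7:
  Median = (74 + 76) / 2 = 75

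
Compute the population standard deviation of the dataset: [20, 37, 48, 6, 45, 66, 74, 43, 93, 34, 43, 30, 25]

22.4038

Step 1: Compute the mean: 43.3846
Step 2: Sum of squared deviations from the mean: 6525.0769
Step 3: Population variance = 6525.0769 / 13 = 501.929
Step 4: Standard deviation = sqrt(501.929) = 22.4038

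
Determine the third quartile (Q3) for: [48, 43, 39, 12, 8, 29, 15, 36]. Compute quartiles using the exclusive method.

42

Step 1: Sort the data: [8, 12, 15, 29, 36, 39, 43, 48]
Step 2: n = 8
Step 3: Using the exclusive quartile method:
  Q1 = 12.75
  Q2 (median) = 32.5
  Q3 = 42
  IQR = Q3 - Q1 = 42 - 12.75 = 29.25
Step 4: Q3 = 42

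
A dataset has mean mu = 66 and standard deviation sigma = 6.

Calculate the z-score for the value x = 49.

-2.8333

Step 1: Recall the z-score formula: z = (x - mu) / sigma
Step 2: Substitute values: z = (49 - 66) / 6
Step 3: z = -17 / 6 = -2.8333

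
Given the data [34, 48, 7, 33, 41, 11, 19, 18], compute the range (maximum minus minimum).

41

Step 1: Identify the maximum value: max = 48
Step 2: Identify the minimum value: min = 7
Step 3: Range = max - min = 48 - 7 = 41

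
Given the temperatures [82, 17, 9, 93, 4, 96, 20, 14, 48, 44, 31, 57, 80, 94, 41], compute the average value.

48.6667

Step 1: Sum all values: 82 + 17 + 9 + 93 + 4 + 96 + 20 + 14 + 48 + 44 + 31 + 57 + 80 + 94 + 41 = 730
Step 2: Count the number of values: n = 15
Step 3: Mean = sum / n = 730 / 15 = 48.6667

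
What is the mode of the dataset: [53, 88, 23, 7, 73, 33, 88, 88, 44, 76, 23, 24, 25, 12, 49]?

88

Step 1: Count the frequency of each value:
  7: appears 1 time(s)
  12: appears 1 time(s)
  23: appears 2 time(s)
  24: appears 1 time(s)
  25: appears 1 time(s)
  33: appears 1 time(s)
  44: appears 1 time(s)
  49: appears 1 time(s)
  53: appears 1 time(s)
  73: appears 1 time(s)
  76: appears 1 time(s)
  88: appears 3 time(s)
Step 2: The value 88 appears most frequently (3 times).
Step 3: Mode = 88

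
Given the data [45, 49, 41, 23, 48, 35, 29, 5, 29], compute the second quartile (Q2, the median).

35

Step 1: Sort the data: [5, 23, 29, 29, 35, 41, 45, 48, 49]
Step 2: n = 9
Step 3: Q2 is the median. Since n is odd, it is the middle value at position 5: 35
Step 4: Q2 = 35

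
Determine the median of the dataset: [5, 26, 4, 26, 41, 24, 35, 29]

26

Step 1: Sort the data in ascending order: [4, 5, 24, 26, 26, 29, 35, 41]
Step 2: The number of values is n = 8.
Step 3: Since n is even, the median is the average of positions 4 and 5:
  Median = (26 + 26) / 2 = 26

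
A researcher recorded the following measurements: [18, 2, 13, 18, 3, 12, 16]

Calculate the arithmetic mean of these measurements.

11.7143

Step 1: Sum all values: 18 + 2 + 13 + 18 + 3 + 12 + 16 = 82
Step 2: Count the number of values: n = 7
Step 3: Mean = sum / n = 82 / 7 = 11.7143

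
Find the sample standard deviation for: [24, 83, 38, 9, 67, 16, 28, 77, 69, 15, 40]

27.0047

Step 1: Compute the mean: 42.3636
Step 2: Sum of squared deviations from the mean: 7292.5455
Step 3: Sample variance = 7292.5455 / 10 = 729.2545
Step 4: Standard deviation = sqrt(729.2545) = 27.0047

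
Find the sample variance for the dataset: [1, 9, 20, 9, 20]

66.7

Step 1: Compute the mean: (1 + 9 + 20 + 9 + 20) / 5 = 11.8
Step 2: Compute squared deviations from the mean:
  (1 - 11.8)^2 = 116.64
  (9 - 11.8)^2 = 7.84
  (20 - 11.8)^2 = 67.24
  (9 - 11.8)^2 = 7.84
  (20 - 11.8)^2 = 67.24
Step 3: Sum of squared deviations = 266.8
Step 4: Sample variance = 266.8 / 4 = 66.7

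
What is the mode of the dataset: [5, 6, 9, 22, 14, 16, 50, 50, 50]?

50

Step 1: Count the frequency of each value:
  5: appears 1 time(s)
  6: appears 1 time(s)
  9: appears 1 time(s)
  14: appears 1 time(s)
  16: appears 1 time(s)
  22: appears 1 time(s)
  50: appears 3 time(s)
Step 2: The value 50 appears most frequently (3 times).
Step 3: Mode = 50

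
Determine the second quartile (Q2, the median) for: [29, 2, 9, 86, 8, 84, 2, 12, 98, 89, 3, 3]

10.5

Step 1: Sort the data: [2, 2, 3, 3, 8, 9, 12, 29, 84, 86, 89, 98]
Step 2: n = 12
Step 3: Q2 is the median. Since n is even, it is the average of the values at positions 6 and 7:
  Q2 = (9 + 12) / 2 = 10.5
Step 4: Q2 = 10.5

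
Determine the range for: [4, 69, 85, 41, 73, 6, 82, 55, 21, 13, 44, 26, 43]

81

Step 1: Identify the maximum value: max = 85
Step 2: Identify the minimum value: min = 4
Step 3: Range = max - min = 85 - 4 = 81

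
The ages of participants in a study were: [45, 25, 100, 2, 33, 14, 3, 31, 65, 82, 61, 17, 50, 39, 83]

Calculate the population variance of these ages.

840.7556

Step 1: Compute the mean: (45 + 25 + 100 + 2 + 33 + 14 + 3 + 31 + 65 + 82 + 61 + 17 + 50 + 39 + 83) / 15 = 43.3333
Step 2: Compute squared deviations from the mean:
  (45 - 43.3333)^2 = 2.7778
  (25 - 43.3333)^2 = 336.1111
  (100 - 43.3333)^2 = 3211.1111
  (2 - 43.3333)^2 = 1708.4444
  (33 - 43.3333)^2 = 106.7778
  (14 - 43.3333)^2 = 860.4444
  (3 - 43.3333)^2 = 1626.7778
  (31 - 43.3333)^2 = 152.1111
  (65 - 43.3333)^2 = 469.4444
  (82 - 43.3333)^2 = 1495.1111
  (61 - 43.3333)^2 = 312.1111
  (17 - 43.3333)^2 = 693.4444
  (50 - 43.3333)^2 = 44.4444
  (39 - 43.3333)^2 = 18.7778
  (83 - 43.3333)^2 = 1573.4444
Step 3: Sum of squared deviations = 12611.3333
Step 4: Population variance = 12611.3333 / 15 = 840.7556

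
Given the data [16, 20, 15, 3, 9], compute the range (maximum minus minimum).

17

Step 1: Identify the maximum value: max = 20
Step 2: Identify the minimum value: min = 3
Step 3: Range = max - min = 20 - 3 = 17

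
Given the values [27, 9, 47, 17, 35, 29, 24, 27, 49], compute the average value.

29.3333

Step 1: Sum all values: 27 + 9 + 47 + 17 + 35 + 29 + 24 + 27 + 49 = 264
Step 2: Count the number of values: n = 9
Step 3: Mean = sum / n = 264 / 9 = 29.3333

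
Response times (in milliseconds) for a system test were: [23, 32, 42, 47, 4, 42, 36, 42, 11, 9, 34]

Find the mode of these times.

42

Step 1: Count the frequency of each value:
  4: appears 1 time(s)
  9: appears 1 time(s)
  11: appears 1 time(s)
  23: appears 1 time(s)
  32: appears 1 time(s)
  34: appears 1 time(s)
  36: appears 1 time(s)
  42: appears 3 time(s)
  47: appears 1 time(s)
Step 2: The value 42 appears most frequently (3 times).
Step 3: Mode = 42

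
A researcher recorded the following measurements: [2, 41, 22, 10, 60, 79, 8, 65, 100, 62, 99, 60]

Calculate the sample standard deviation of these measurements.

34.1636

Step 1: Compute the mean: 50.6667
Step 2: Sum of squared deviations from the mean: 12838.6667
Step 3: Sample variance = 12838.6667 / 11 = 1167.1515
Step 4: Standard deviation = sqrt(1167.1515) = 34.1636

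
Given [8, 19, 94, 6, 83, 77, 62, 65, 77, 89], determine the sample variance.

1154.8889

Step 1: Compute the mean: (8 + 19 + 94 + 6 + 83 + 77 + 62 + 65 + 77 + 89) / 10 = 58
Step 2: Compute squared deviations from the mean:
  (8 - 58)^2 = 2500
  (19 - 58)^2 = 1521
  (94 - 58)^2 = 1296
  (6 - 58)^2 = 2704
  (83 - 58)^2 = 625
  (77 - 58)^2 = 361
  (62 - 58)^2 = 16
  (65 - 58)^2 = 49
  (77 - 58)^2 = 361
  (89 - 58)^2 = 961
Step 3: Sum of squared deviations = 10394
Step 4: Sample variance = 10394 / 9 = 1154.8889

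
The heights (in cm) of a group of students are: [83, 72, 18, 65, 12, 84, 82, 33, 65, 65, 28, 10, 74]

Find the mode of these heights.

65

Step 1: Count the frequency of each value:
  10: appears 1 time(s)
  12: appears 1 time(s)
  18: appears 1 time(s)
  28: appears 1 time(s)
  33: appears 1 time(s)
  65: appears 3 time(s)
  72: appears 1 time(s)
  74: appears 1 time(s)
  82: appears 1 time(s)
  83: appears 1 time(s)
  84: appears 1 time(s)
Step 2: The value 65 appears most frequently (3 times).
Step 3: Mode = 65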